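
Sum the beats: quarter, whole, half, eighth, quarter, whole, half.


Beat values:
  quarter = 1 beat
  whole = 4 beats
  half = 2 beats
  eighth = 0.5 beats
  quarter = 1 beat
  whole = 4 beats
  half = 2 beats
Sum = 1 + 4 + 2 + 0.5 + 1 + 4 + 2
= 14.5 beats


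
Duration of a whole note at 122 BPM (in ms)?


Let's work it out.
One quarter-note beat = 60000 / BPM = 60000 / 122 ms
Whole note = 4 × quarter note
Duration = 4 × 60000 / 122 = 240000 / 122
= 1967.2 ms


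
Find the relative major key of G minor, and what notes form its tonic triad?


The relative major shares the key signature and is a minor 3rd above the minor tonic
A minor 3rd above G is Bb
→ relative major of G minor is Bb major
Tonic triad of Bb major = root + major 3rd + perfect 5th = Bb D F
= Bb major; triad = Bb D F


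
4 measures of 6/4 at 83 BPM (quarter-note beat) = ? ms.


Let's work it out.
Quarter-note beat duration = 60000 / 83 ms
Beats per measure (6/4) = 6
One measure = 6 × 60000 / 83 = 360000 / 83 ms
4 measures = 4 × 360000 / 83 = 1440000 / 83
= 17349.4 ms


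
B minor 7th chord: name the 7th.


Minor 7th chord = root + minor 3rd + perfect 5th + minor 7th
Seventh chords stack in thirds, so the letter names are B-D-F-A
Root: B
Minor 3rd above B: D
Perfect 5th above B: F#
Minor 7th above B: A
The 7th = A


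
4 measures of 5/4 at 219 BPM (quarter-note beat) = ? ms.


Step by step:
Quarter-note beat duration = 60000 / 219 ms
Beats per measure (5/4) = 5
One measure = 5 × 60000 / 219 = 300000 / 219 ms
4 measures = 4 × 300000 / 219 = 1200000 / 219
= 5479.5 ms


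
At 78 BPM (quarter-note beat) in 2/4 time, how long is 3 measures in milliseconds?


Working:
Quarter-note beat duration = 60000 / 78 ms
Beats per measure (2/4) = 2
One measure = 2 × 60000 / 78 = 120000 / 78 ms
3 measures = 3 × 120000 / 78 = 360000 / 78
= 4615.4 ms


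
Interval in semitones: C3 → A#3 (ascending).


Absolute semitone position = octave×12 + chromatic position
C3: 3×12 + 0 = 36
A#3: 3×12 + 10 = 46
Difference = 46 - 36 = 10
= 10 semitones


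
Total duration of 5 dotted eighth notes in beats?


Solution.
Base eighth note = 1/2 beats
Dot 1 adds half the previous value: +1/4
One dotted eighth = 1/2 + 1/4 = 3/4
5 of them = 5 × 3/4 = 15/4
= 15/4 beats


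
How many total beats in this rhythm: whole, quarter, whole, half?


Beat values:
  whole = 4 beats
  quarter = 1 beat
  whole = 4 beats
  half = 2 beats
Sum = 4 + 1 + 4 + 2
= 11 beats


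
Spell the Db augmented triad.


Step by step:
Augmented triad = root + major 3rd (4 semitones) + augmented 5th (8 semitones)
A triad on Db stacks thirds, so the chord tones use letter names D-F-A
Root: Db
Major 3rd above Db: F
Augmented 5th above Db: A
Chord = Db F A


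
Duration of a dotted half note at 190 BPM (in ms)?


Reasoning:
One quarter-note beat = 60000 / BPM = 60000 / 190 ms
Dotted half note = 3 × quarter note
Duration = 3 × 60000 / 190 = 180000 / 190
= 947.4 ms


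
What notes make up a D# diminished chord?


Working:
Diminished triad = root + minor 3rd (3 semitones) + diminished 5th (6 semitones)
A triad on D# stacks thirds, so the chord tones use letter names D-F-A
Root: D#
Minor 3rd above D#: F#
Diminished 5th above D#: A
Chord = D# F# A


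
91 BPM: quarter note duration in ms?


Let's work it out.
One quarter-note beat = 60000 / BPM = 60000 / 91 ms
Duration = 60000 / 91
= 659.3 ms


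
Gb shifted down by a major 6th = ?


Reasoning:
major 6th: 6 letter names, 9 semitones
Letter: G - 5 → B
Pitch: Gb - 9 semitones, spelled as a B → Bbb
= Bbb


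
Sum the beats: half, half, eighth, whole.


Step by step:
Beat values:
  half = 2 beats
  half = 2 beats
  eighth = 0.5 beats
  whole = 4 beats
Sum = 2 + 2 + 0.5 + 4
= 8.5 beats


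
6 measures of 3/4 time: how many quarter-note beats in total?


Time signature 3/4: the bottom number 4 means the quarter note gets one count
The top number 3 means 3 quarter-note beats per measure
Total = 3 × 6 measures
= 18 quarter-note beats


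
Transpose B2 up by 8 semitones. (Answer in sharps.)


Let's work it out.
B2: chromatic position 11 in octave 2 → absolute = 2×12 + 11 = 35
Transpose up 8: 35 + 8 = 43
43 = 3×12 + 7 → G in octave 3
Result = G3


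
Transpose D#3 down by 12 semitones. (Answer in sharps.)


D#3: chromatic position 3 in octave 3 → absolute = 3×12 + 3 = 39
Transpose down 12: 39 - 12 = 27
27 = 2×12 + 3 → D# in octave 2
Result = D#2


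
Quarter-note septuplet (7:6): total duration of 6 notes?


Reasoning:
Septuplet: 7 notes occupy the space of 6 quarter notes
Space = 6 × 1 = 6 beats
Each septuplet note = 6 / 7 = 6/7 beats
6 notes = 6 × 6/7 = 36/7
= 36/7 beats


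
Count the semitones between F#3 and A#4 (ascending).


Reasoning:
Absolute semitone position = octave×12 + chromatic position
F#3: 3×12 + 6 = 42
A#4: 4×12 + 10 = 58
Difference = 58 - 42 = 16
= 16 semitones


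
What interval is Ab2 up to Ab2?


Step by step:
Letter names: A → A spans 1 letter name → a unison
Semitones: Ab2 → Ab2 = 0 half-steps
A unison of 0 semitones is a perfect unison
= perfect unison


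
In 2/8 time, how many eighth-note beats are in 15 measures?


Step by step:
Time signature 2/8: the bottom number 8 means the eighth note gets one count
The top number 2 means 2 eighth-note beats per measure
Total = 2 × 15 measures
= 30 eighth-note beats


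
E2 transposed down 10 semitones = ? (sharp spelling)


Working:
E2: chromatic position 4 in octave 2 → absolute = 2×12 + 4 = 28
Transpose down 10: 28 - 10 = 18
18 = 1×12 + 6 → F# in octave 1
Result = F#1


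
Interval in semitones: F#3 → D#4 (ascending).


Absolute semitone position = octave×12 + chromatic position
F#3: 3×12 + 6 = 42
D#4: 4×12 + 3 = 51
Difference = 51 - 42 = 9
= 9 semitones


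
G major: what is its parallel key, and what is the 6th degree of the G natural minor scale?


Parallel keys share the same tonic but differ in mode
G major → parallel is G minor
G natural minor scale: G A Bb C D Eb F
= G minor; 6th degree = Eb


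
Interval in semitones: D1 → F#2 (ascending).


Absolute semitone position = octave×12 + chromatic position
D1: 1×12 + 2 = 14
F#2: 2×12 + 6 = 30
Difference = 30 - 14 = 16
= 16 semitones


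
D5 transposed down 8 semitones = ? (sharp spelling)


Solution.
D5: chromatic position 2 in octave 5 → absolute = 5×12 + 2 = 62
Transpose down 8: 62 - 8 = 54
54 = 4×12 + 6 → F# in octave 4
Result = F#4


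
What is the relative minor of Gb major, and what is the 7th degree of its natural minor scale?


Let's work it out.
The relative minor shares the major's key signature and starts on its 6th degree
6th degree = a major 6th above the tonic; a major 6th above Gb is Eb
→ relative minor of Gb major is Eb minor
Eb natural minor scale: Eb F Gb Ab Bb Cb Db
= Eb minor; 7th degree = Db


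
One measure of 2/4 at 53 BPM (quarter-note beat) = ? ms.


Reasoning:
Quarter-note beat duration = 60000 / 53 ms
Beats per measure (2/4) = 2
One measure = 2 × 60000 / 53 = 120000 / 53 ms
= 2264.2 ms


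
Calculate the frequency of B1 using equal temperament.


f = 440 × 2^(n/12) where n = semitones from A4
B1: -34 semitones from A4
f = 440 × 2^(-34/12)
f = 61.74 Hz


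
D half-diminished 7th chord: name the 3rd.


Working:
Half-diminished 7th chord = root + minor 3rd + diminished 5th + minor 7th
Seventh chords stack in thirds, so the letter names are D-F-A-C
Root: D
Minor 3rd above D: F
Diminished 5th above D: Ab
Minor 7th above D: C
The 3rd = F


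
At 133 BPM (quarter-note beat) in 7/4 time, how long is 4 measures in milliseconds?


Working:
Quarter-note beat duration = 60000 / 133 ms
Beats per measure (7/4) = 7
One measure = 7 × 60000 / 133 = 420000 / 133 ms
4 measures = 4 × 420000 / 133 = 1680000 / 133
= 12631.6 ms


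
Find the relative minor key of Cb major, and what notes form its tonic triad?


Reasoning:
The relative minor shares the major's key signature and starts on its 6th degree
6th degree = a major 6th above the tonic; a major 6th above Cb is Ab
→ relative minor of Cb major is Ab minor
Tonic triad of Ab minor = root + minor 3rd + perfect 5th = Ab Cb Eb
= Ab minor; triad = Ab Cb Eb


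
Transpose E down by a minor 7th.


Step by step:
minor 7th: 7 letter names, 10 semitones
Letter: E - 6 → F
Pitch: E - 10 semitones, spelled as an F → F#
= F#


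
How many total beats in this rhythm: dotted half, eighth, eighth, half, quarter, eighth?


Solution.
Beat values:
  dotted half = 3 beats
  eighth = 0.5 beats
  eighth = 0.5 beats
  half = 2 beats
  quarter = 1 beat
  eighth = 0.5 beats
Sum = 3 + 0.5 + 0.5 + 2 + 1 + 0.5
= 7.5 beats


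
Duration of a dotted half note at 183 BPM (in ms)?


Working:
One quarter-note beat = 60000 / BPM = 60000 / 183 ms
Dotted half note = 3 × quarter note
Duration = 3 × 60000 / 183 = 180000 / 183
= 983.6 ms


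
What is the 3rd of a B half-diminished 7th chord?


Reasoning:
Half-diminished 7th chord = root + minor 3rd + diminished 5th + minor 7th
Seventh chords stack in thirds, so the letter names are B-D-F-A
Root: B
Minor 3rd above B: D
Diminished 5th above B: F
Minor 7th above B: A
The 3rd = D


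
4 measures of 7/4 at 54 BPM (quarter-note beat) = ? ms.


Step by step:
Quarter-note beat duration = 60000 / 54 ms
Beats per measure (7/4) = 7
One measure = 7 × 60000 / 54 = 420000 / 54 ms
4 measures = 4 × 420000 / 54 = 1680000 / 54
= 31111.1 ms


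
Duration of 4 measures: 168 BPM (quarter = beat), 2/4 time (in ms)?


Let's work it out.
Quarter-note beat duration = 60000 / 168 ms
Beats per measure (2/4) = 2
One measure = 2 × 60000 / 168 = 120000 / 168 ms
4 measures = 4 × 120000 / 168 = 480000 / 168
= 2857.1 ms


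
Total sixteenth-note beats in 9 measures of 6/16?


Working:
Time signature 6/16: the bottom number 16 means the sixteenth note gets one count
The top number 6 means 6 sixteenth-note beats per measure
Total = 6 × 9 measures
= 54 sixteenth-note beats


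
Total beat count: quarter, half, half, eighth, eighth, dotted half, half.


Beat values:
  quarter = 1 beat
  half = 2 beats
  half = 2 beats
  eighth = 0.5 beats
  eighth = 0.5 beats
  dotted half = 3 beats
  half = 2 beats
Sum = 1 + 2 + 2 + 0.5 + 0.5 + 3 + 2
= 11 beats


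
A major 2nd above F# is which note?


Reasoning:
A 2nd spans 2 letter names, so from F we land on G
A major 2nd = 2 semitones above F#
Spell G at that pitch: G#
= G#


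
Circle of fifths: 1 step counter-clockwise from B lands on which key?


Solution.
Each counter-clockwise step moves down a perfect 5th (= up a perfect 4th)
From B: B → E
= E


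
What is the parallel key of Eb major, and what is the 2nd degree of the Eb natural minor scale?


Let's work it out.
Parallel keys share the same tonic but differ in mode
Eb major → parallel is Eb minor
Eb natural minor scale: Eb F Gb Ab Bb Cb Db
= Eb minor; 2nd degree = F


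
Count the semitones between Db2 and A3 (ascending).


Let's work it out.
Absolute semitone position = octave×12 + chromatic position
Db2: 2×12 + 1 = 25
A3: 3×12 + 9 = 45
Difference = 45 - 25 = 20
= 20 semitones


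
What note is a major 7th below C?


A 7th spans 7 letter names, so from C we land on D
A major 7th = 11 semitones below C
Spell D at that pitch: Db
= Db


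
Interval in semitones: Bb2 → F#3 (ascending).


Absolute semitone position = octave×12 + chromatic position
Bb2: 2×12 + 10 = 34
F#3: 3×12 + 6 = 42
Difference = 42 - 34 = 8
= 8 semitones


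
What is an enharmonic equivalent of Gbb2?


Step by step:
Enharmonic notes sound the same pitch but are spelled with different letter names
Gbb and F name the same pitch class
= F2


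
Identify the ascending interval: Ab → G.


Working:
Letter names: A → G spans 7 letter names → a 7th
Semitones: Ab → G = 11 half-steps
A 7th of 11 semitones is a major 7th
= major 7th


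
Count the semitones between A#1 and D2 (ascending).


Absolute semitone position = octave×12 + chromatic position
A#1: 1×12 + 10 = 22
D2: 2×12 + 2 = 26
Difference = 26 - 22 = 4
= 4 semitones


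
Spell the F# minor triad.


Step by step:
Minor triad = root + minor 3rd (3 semitones) + perfect 5th (7 semitones)
A triad on F# stacks thirds, so the chord tones use letter names F-A-C
Root: F#
Minor 3rd above F#: A
Perfect 5th above F#: C#
Chord = F# A C#


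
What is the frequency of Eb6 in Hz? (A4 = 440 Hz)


Let's work it out.
f = 440 × 2^(n/12) where n = semitones from A4
Eb6: 18 semitones from A4
f = 440 × 2^(18/12)
f = 1244.51 Hz


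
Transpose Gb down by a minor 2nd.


Solution.
minor 2nd: 2 letter names, 1 semitones
Letter: G - 1 → F
Pitch: Gb - 1 semitones, spelled as an F → F
= F


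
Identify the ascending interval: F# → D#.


Working:
Letter names: F → D spans 6 letter names → a 6th
Semitones: F# → D# = 9 half-steps
A 6th of 9 semitones is a major 6th
= major 6th


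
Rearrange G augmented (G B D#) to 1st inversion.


Reasoning:
Root position: G B D#
1st inversion: move root up an octave
Bass note: B
Notes (bottom to top) = B D# G


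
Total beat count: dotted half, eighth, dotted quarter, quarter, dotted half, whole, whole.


Reasoning:
Beat values:
  dotted half = 3 beats
  eighth = 0.5 beats
  dotted quarter = 1.5 beats
  quarter = 1 beat
  dotted half = 3 beats
  whole = 4 beats
  whole = 4 beats
Sum = 3 + 0.5 + 1.5 + 1 + 3 + 4 + 4
= 17 beats


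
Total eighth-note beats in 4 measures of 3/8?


Step by step:
Time signature 3/8: the bottom number 8 means the eighth note gets one count
The top number 3 means 3 eighth-note beats per measure
Total = 3 × 4 measures
= 12 eighth-note beats


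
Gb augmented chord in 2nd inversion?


Root position: Gb Bb D
2nd inversion: move root and 3rd up an octave
Bass note: D
Notes (bottom to top) = D Gb Bb


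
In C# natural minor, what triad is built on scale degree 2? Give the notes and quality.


Reasoning:
C# natural minor scale: C# D# E F# G# A B
Diatonic triad on degree 2 stacks scale notes 2, 4, 6: D# F# A
D#→F# = 3 semitones; D#→A = 6 semitones → diminished triad
= D# F# A (diminished)


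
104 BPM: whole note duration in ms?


Let's work it out.
One quarter-note beat = 60000 / BPM = 60000 / 104 ms
Whole note = 4 × quarter note
Duration = 4 × 60000 / 104 = 240000 / 104
= 2307.7 ms


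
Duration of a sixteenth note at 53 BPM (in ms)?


One quarter-note beat = 60000 / BPM = 60000 / 53 ms
Sixteenth note = 1/4 × quarter note
Duration = 1/4 × 60000 / 53 = 15000 / 53
= 283.0 ms


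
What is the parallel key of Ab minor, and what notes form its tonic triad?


Step by step:
Parallel keys share the same tonic but differ in mode
Ab minor → parallel is Ab major
Tonic triad of Ab major = Ab C Eb
= Ab major; triad = Ab C Eb


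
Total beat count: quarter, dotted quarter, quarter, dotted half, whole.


Let's work it out.
Beat values:
  quarter = 1 beat
  dotted quarter = 1.5 beats
  quarter = 1 beat
  dotted half = 3 beats
  whole = 4 beats
Sum = 1 + 1.5 + 1 + 3 + 4
= 10.5 beats


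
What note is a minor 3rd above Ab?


Let's work it out.
A 3rd spans 3 letter names, so from A we land on C
A minor 3rd = 3 semitones above Ab
Spell C at that pitch: Cb
= Cb


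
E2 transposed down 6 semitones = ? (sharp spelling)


Step by step:
E2: chromatic position 4 in octave 2 → absolute = 2×12 + 4 = 28
Transpose down 6: 28 - 6 = 22
22 = 1×12 + 10 → A# in octave 1
Result = A#1


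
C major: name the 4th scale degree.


Let's work it out.
Major scale pattern: W-W-H-W-W-W-H (2-2-1-2-2-2-1 semitones)
Starting from C:
  C + 2 semitones → D
  D + 2 semitones → E
  E + 1 semitone → F
  F + 2 semitones → G
  G + 2 semitones → A
  A + 2 semitones → B
  B + 1 semitone → C
Scale: C D E F G A B
Degree 4 = F


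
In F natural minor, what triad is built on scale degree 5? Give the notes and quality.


Working:
F natural minor scale: F G Ab Bb C Db Eb
Diatonic triad on degree 5 stacks scale notes 5, 7, 2: C Eb G
C→Eb = 3 semitones; C→G = 7 semitones → minor triad
= C Eb G (minor)


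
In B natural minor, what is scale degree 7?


Reasoning:
Natural minor scale pattern: W-H-W-W-H-W-W (2-1-2-2-1-2-2 semitones)
Starting from B:
  B + 2 semitones → C#
  C# + 1 semitone → D
  D + 2 semitones → E
  E + 2 semitones → F#
  F# + 1 semitone → G
  G + 2 semitones → A
  A + 2 semitones → B
Scale: B C# D E F# G A
Degree 7 = A


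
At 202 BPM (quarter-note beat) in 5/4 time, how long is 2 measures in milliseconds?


Solution.
Quarter-note beat duration = 60000 / 202 ms
Beats per measure (5/4) = 5
One measure = 5 × 60000 / 202 = 300000 / 202 ms
2 measures = 2 × 300000 / 202 = 600000 / 202
= 2970.3 ms


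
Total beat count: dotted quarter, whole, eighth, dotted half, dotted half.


Solution.
Beat values:
  dotted quarter = 1.5 beats
  whole = 4 beats
  eighth = 0.5 beats
  dotted half = 3 beats
  dotted half = 3 beats
Sum = 1.5 + 4 + 0.5 + 3 + 3
= 12 beats


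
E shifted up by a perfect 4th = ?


perfect 4th: 4 letter names, 5 semitones
Letter: E + 3 → A
Pitch: E + 5 semitones, spelled as an A → A
= A


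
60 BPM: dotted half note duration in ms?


Reasoning:
One quarter-note beat = 60000 / BPM = 60000 / 60 ms
Dotted half note = 3 × quarter note
Duration = 3 × 60000 / 60 = 180000 / 60
= 3000.0 ms


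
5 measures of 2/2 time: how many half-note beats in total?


Time signature 2/2: the bottom number 2 means the half note gets one count
The top number 2 means 2 half-note beats per measure
Total = 2 × 5 measures
= 10 half-note beats


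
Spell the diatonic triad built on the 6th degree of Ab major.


Working:
Ab major scale: Ab Bb C Db Eb F G
Diatonic triad on degree 6 stacks scale notes 6, 1, 3: F Ab C
F→Ab = 3 semitones; F→C = 7 semitones → minor triad
= F Ab C (minor)


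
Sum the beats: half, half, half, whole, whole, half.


Beat values:
  half = 2 beats
  half = 2 beats
  half = 2 beats
  whole = 4 beats
  whole = 4 beats
  half = 2 beats
Sum = 2 + 2 + 2 + 4 + 4 + 2
= 16 beats


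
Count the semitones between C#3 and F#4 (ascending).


Reasoning:
Absolute semitone position = octave×12 + chromatic position
C#3: 3×12 + 1 = 37
F#4: 4×12 + 6 = 54
Difference = 54 - 37 = 17
= 17 semitones


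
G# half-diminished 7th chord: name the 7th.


Step by step:
Half-diminished 7th chord = root + minor 3rd + diminished 5th + minor 7th
Seventh chords stack in thirds, so the letter names are G-B-D-F
Root: G#
Minor 3rd above G#: B
Diminished 5th above G#: D
Minor 7th above G#: F#
The 7th = F#


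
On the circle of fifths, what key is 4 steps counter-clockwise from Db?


Reasoning:
Each counter-clockwise step moves down a perfect 5th (= up a perfect 4th)
From Db: Db → F#/Gb → B → E → A
= A


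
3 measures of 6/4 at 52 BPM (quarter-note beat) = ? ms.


Solution.
Quarter-note beat duration = 60000 / 52 ms
Beats per measure (6/4) = 6
One measure = 6 × 60000 / 52 = 360000 / 52 ms
3 measures = 3 × 360000 / 52 = 1080000 / 52
= 20769.2 ms


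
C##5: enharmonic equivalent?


Working:
Enharmonic notes sound the same pitch but are spelled with different letter names
C## and D name the same pitch class
= D5


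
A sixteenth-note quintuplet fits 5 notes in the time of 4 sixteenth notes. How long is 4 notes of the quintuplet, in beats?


Reasoning:
Quintuplet: 5 notes occupy the space of 4 sixteenth notes
Space = 4 × 1/4 = 1 beat
Each quintuplet note = 1 / 5 = 1/5 beats
4 notes = 4 × 1/5 = 4/5
= 4/5 beats


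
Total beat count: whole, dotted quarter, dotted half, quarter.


Step by step:
Beat values:
  whole = 4 beats
  dotted quarter = 1.5 beats
  dotted half = 3 beats
  quarter = 1 beat
Sum = 4 + 1.5 + 3 + 1
= 9.5 beats


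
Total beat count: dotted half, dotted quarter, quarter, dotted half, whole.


Reasoning:
Beat values:
  dotted half = 3 beats
  dotted quarter = 1.5 beats
  quarter = 1 beat
  dotted half = 3 beats
  whole = 4 beats
Sum = 3 + 1.5 + 1 + 3 + 4
= 12.5 beats


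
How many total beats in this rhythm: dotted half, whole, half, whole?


Solution.
Beat values:
  dotted half = 3 beats
  whole = 4 beats
  half = 2 beats
  whole = 4 beats
Sum = 3 + 4 + 2 + 4
= 13 beats


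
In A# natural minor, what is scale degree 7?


Reasoning:
Natural minor scale pattern: W-H-W-W-H-W-W (2-1-2-2-1-2-2 semitones)
Starting from A#:
  A# + 2 semitones → B#
  B# + 1 semitone → C#
  C# + 2 semitones → D#
  D# + 2 semitones → E#
  E# + 1 semitone → F#
  F# + 2 semitones → G#
  G# + 2 semitones → A#
Scale: A# B# C# D# E# F# G#
Degree 7 = G#


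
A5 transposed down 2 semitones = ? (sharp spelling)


Reasoning:
A5: chromatic position 9 in octave 5 → absolute = 5×12 + 9 = 69
Transpose down 2: 69 - 2 = 67
67 = 5×12 + 7 → G in octave 5
Result = G5


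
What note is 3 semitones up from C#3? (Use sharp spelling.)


Working:
C#3: chromatic position 1 in octave 3 → absolute = 3×12 + 1 = 37
Transpose up 3: 37 + 3 = 40
40 = 3×12 + 4 → E in octave 3
Result = E3


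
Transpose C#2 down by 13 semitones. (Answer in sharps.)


Step by step:
C#2: chromatic position 1 in octave 2 → absolute = 2×12 + 1 = 25
Transpose down 13: 25 - 13 = 12
12 = 1×12 + 0 → C in octave 1
Result = C1


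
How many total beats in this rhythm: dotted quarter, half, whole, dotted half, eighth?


Let's work it out.
Beat values:
  dotted quarter = 1.5 beats
  half = 2 beats
  whole = 4 beats
  dotted half = 3 beats
  eighth = 0.5 beats
Sum = 1.5 + 2 + 4 + 3 + 0.5
= 11 beats


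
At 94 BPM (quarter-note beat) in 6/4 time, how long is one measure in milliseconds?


Working:
Quarter-note beat duration = 60000 / 94 ms
Beats per measure (6/4) = 6
One measure = 6 × 60000 / 94 = 360000 / 94 ms
= 3829.8 ms


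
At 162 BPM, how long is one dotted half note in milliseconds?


Working:
One quarter-note beat = 60000 / BPM = 60000 / 162 ms
Dotted half note = 3 × quarter note
Duration = 3 × 60000 / 162 = 180000 / 162
= 1111.1 ms


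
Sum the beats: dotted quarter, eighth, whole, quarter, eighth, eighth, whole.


Step by step:
Beat values:
  dotted quarter = 1.5 beats
  eighth = 0.5 beats
  whole = 4 beats
  quarter = 1 beat
  eighth = 0.5 beats
  eighth = 0.5 beats
  whole = 4 beats
Sum = 1.5 + 0.5 + 4 + 1 + 0.5 + 0.5 + 4
= 12 beats


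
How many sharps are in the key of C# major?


Sharp major keys follow the circle of fifths: C(0), G(1), D(2), A(3), E(4), B(5), F#(6), C#(7)
C# major has 7 sharps
Order of sharps: F# C# G# D# A# E# B# → first 7: F#, C#, G#, D#, A#, E#, B#
= 7 sharps


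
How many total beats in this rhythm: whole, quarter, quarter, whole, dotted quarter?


Solution.
Beat values:
  whole = 4 beats
  quarter = 1 beat
  quarter = 1 beat
  whole = 4 beats
  dotted quarter = 1.5 beats
Sum = 4 + 1 + 1 + 4 + 1.5
= 11.5 beats


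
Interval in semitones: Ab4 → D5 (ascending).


Reasoning:
Absolute semitone position = octave×12 + chromatic position
Ab4: 4×12 + 8 = 56
D5: 5×12 + 2 = 62
Difference = 62 - 56 = 6
= 6 semitones


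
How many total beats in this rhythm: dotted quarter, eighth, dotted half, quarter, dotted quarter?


Let's work it out.
Beat values:
  dotted quarter = 1.5 beats
  eighth = 0.5 beats
  dotted half = 3 beats
  quarter = 1 beat
  dotted quarter = 1.5 beats
Sum = 1.5 + 0.5 + 3 + 1 + 1.5
= 7.5 beats


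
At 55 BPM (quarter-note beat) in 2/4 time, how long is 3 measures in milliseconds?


Solution.
Quarter-note beat duration = 60000 / 55 ms
Beats per measure (2/4) = 2
One measure = 2 × 60000 / 55 = 120000 / 55 ms
3 measures = 3 × 120000 / 55 = 360000 / 55
= 6545.5 ms


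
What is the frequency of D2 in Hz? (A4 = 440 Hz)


f = 440 × 2^(n/12) where n = semitones from A4
D2: -31 semitones from A4
f = 440 × 2^(-31/12)
f = 73.42 Hz


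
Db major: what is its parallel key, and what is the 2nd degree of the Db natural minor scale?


Working:
Parallel keys share the same tonic but differ in mode
Db major → parallel is Db minor
Db natural minor scale: Db Eb Fb Gb Ab Bbb Cb
= Db minor; 2nd degree = Eb


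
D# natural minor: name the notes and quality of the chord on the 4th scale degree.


Let's work it out.
D# natural minor scale: D# E# F# G# A# B C#
Diatonic triad on degree 4 stacks scale notes 4, 6, 1: G# B D#
G#→B = 3 semitones; G#→D# = 7 semitones → minor triad
= G# B D# (minor)


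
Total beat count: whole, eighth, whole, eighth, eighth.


Working:
Beat values:
  whole = 4 beats
  eighth = 0.5 beats
  whole = 4 beats
  eighth = 0.5 beats
  eighth = 0.5 beats
Sum = 4 + 0.5 + 4 + 0.5 + 0.5
= 9.5 beats


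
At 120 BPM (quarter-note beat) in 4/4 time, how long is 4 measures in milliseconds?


Quarter-note beat duration = 60000 / 120 ms
Beats per measure (4/4) = 4
One measure = 4 × 60000 / 120 = 240000 / 120 ms
4 measures = 4 × 240000 / 120 = 960000 / 120
= 8000.0 ms


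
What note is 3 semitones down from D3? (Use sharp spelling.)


Let's work it out.
D3: chromatic position 2 in octave 3 → absolute = 3×12 + 2 = 38
Transpose down 3: 38 - 3 = 35
35 = 2×12 + 11 → B in octave 2
Result = B2


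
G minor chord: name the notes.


Solution.
Minor triad = root + minor 3rd (3 semitones) + perfect 5th (7 semitones)
A triad on G stacks thirds, so the chord tones use letter names G-B-D
Root: G
Minor 3rd above G: Bb
Perfect 5th above G: D
Chord = G Bb D


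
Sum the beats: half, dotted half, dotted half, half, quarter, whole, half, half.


Beat values:
  half = 2 beats
  dotted half = 3 beats
  dotted half = 3 beats
  half = 2 beats
  quarter = 1 beat
  whole = 4 beats
  half = 2 beats
  half = 2 beats
Sum = 2 + 3 + 3 + 2 + 1 + 4 + 2 + 2
= 19 beats


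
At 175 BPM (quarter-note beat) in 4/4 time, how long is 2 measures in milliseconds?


Step by step:
Quarter-note beat duration = 60000 / 175 ms
Beats per measure (4/4) = 4
One measure = 4 × 60000 / 175 = 240000 / 175 ms
2 measures = 2 × 240000 / 175 = 480000 / 175
= 2742.9 ms


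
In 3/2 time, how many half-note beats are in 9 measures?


Working:
Time signature 3/2: the bottom number 2 means the half note gets one count
The top number 3 means 3 half-note beats per measure
Total = 3 × 9 measures
= 27 half-note beats


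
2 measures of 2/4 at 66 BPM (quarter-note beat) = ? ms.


Working:
Quarter-note beat duration = 60000 / 66 ms
Beats per measure (2/4) = 2
One measure = 2 × 60000 / 66 = 120000 / 66 ms
2 measures = 2 × 120000 / 66 = 240000 / 66
= 3636.4 ms


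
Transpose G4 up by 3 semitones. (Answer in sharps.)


Step by step:
G4: chromatic position 7 in octave 4 → absolute = 4×12 + 7 = 55
Transpose up 3: 55 + 3 = 58
58 = 4×12 + 10 → A# in octave 4
Result = A#4


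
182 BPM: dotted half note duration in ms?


Let's work it out.
One quarter-note beat = 60000 / BPM = 60000 / 182 ms
Dotted half note = 3 × quarter note
Duration = 3 × 60000 / 182 = 180000 / 182
= 989.0 ms


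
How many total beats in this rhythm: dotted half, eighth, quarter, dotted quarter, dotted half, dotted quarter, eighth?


Step by step:
Beat values:
  dotted half = 3 beats
  eighth = 0.5 beats
  quarter = 1 beat
  dotted quarter = 1.5 beats
  dotted half = 3 beats
  dotted quarter = 1.5 beats
  eighth = 0.5 beats
Sum = 3 + 0.5 + 1 + 1.5 + 3 + 1.5 + 0.5
= 11 beats


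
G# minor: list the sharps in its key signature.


Reasoning:
Sharp minor keys follow the circle of fifths: A(0), E(1), B(2), F#(3), C#(4), G#(5), D#(6), A#(7)
G# minor has 5 sharps
Order of sharps: F# C# G# D# A# E# B# → first 5: F#, C#, G#, D#, A#
= F#, C#, G#, D#, A#


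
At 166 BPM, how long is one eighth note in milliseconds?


Step by step:
One quarter-note beat = 60000 / BPM = 60000 / 166 ms
Eighth note = 1/2 × quarter note
Duration = 1/2 × 60000 / 166 = 30000 / 166
= 180.7 ms


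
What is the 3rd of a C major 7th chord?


Let's work it out.
Major 7th chord = root + major 3rd + perfect 5th + major 7th
Seventh chords stack in thirds, so the letter names are C-E-G-B
Root: C
Major 3rd above C: E
Perfect 5th above C: G
Major 7th above C: B
The 3rd = E


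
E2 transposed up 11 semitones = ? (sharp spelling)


Working:
E2: chromatic position 4 in octave 2 → absolute = 2×12 + 4 = 28
Transpose up 11: 28 + 11 = 39
39 = 3×12 + 3 → D# in octave 3
Result = D#3


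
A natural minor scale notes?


Step by step:
Natural minor scale pattern: W-H-W-W-H-W-W (2-1-2-2-1-2-2 semitones)
Starting from A:
  A + 2 semitones → B
  B + 1 semitone → C
  C + 2 semitones → D
  D + 2 semitones → E
  E + 1 semitone → F
  F + 2 semitones → G
  G + 2 semitones → A
Scale = A B C D E F G


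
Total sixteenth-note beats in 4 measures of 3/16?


Solution.
Time signature 3/16: the bottom number 16 means the sixteenth note gets one count
The top number 3 means 3 sixteenth-note beats per measure
Total = 3 × 4 measures
= 12 sixteenth-note beats


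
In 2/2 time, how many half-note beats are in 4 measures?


Working:
Time signature 2/2: the bottom number 2 means the half note gets one count
The top number 2 means 2 half-note beats per measure
Total = 2 × 4 measures
= 8 half-note beats


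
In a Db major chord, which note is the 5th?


Solution.
Major triad = root + major 3rd (4 semitones) + perfect 5th (7 semitones)
A triad on Db stacks thirds, so the chord tones use letter names D-F-A
Root: Db
Major 3rd above Db: F
Perfect 5th above Db: Ab
The 5th = Ab


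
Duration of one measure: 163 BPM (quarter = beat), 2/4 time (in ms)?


Quarter-note beat duration = 60000 / 163 ms
Beats per measure (2/4) = 2
One measure = 2 × 60000 / 163 = 120000 / 163 ms
= 736.2 ms


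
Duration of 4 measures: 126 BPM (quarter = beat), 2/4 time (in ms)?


Reasoning:
Quarter-note beat duration = 60000 / 126 ms
Beats per measure (2/4) = 2
One measure = 2 × 60000 / 126 = 120000 / 126 ms
4 measures = 4 × 120000 / 126 = 480000 / 126
= 3809.5 ms


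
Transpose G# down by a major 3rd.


major 3rd: 3 letter names, 4 semitones
Letter: G - 2 → E
Pitch: G# - 4 semitones, spelled as an E → E
= E


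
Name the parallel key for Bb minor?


Step by step:
Parallel keys share the same tonic but differ in mode
Bb minor → parallel is Bb major
= Bb major


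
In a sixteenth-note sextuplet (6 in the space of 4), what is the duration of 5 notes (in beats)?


Step by step:
Sextuplet: 6 notes occupy the space of 4 sixteenth notes
Space = 4 × 1/4 = 1 beat
Each sextuplet note = 1 / 6 = 1/6 beats
5 notes = 5 × 1/6 = 5/6
= 5/6 beats


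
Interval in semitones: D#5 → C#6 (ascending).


Solution.
Absolute semitone position = octave×12 + chromatic position
D#5: 5×12 + 3 = 63
C#6: 6×12 + 1 = 73
Difference = 73 - 63 = 10
= 10 semitones


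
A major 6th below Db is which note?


A 6th spans 6 letter names, so from D we land on F
A major 6th = 9 semitones below Db
Spell F at that pitch: Fb
= Fb


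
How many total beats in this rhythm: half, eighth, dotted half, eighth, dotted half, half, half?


Let's work it out.
Beat values:
  half = 2 beats
  eighth = 0.5 beats
  dotted half = 3 beats
  eighth = 0.5 beats
  dotted half = 3 beats
  half = 2 beats
  half = 2 beats
Sum = 2 + 0.5 + 3 + 0.5 + 3 + 2 + 2
= 13 beats


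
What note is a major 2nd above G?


Reasoning:
A 2nd spans 2 letter names, so from G we land on A
A major 2nd = 2 semitones above G
Spell A at that pitch: A
= A


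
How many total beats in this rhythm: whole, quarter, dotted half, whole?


Beat values:
  whole = 4 beats
  quarter = 1 beat
  dotted half = 3 beats
  whole = 4 beats
Sum = 4 + 1 + 3 + 4
= 12 beats


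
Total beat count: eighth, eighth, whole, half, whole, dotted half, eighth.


Solution.
Beat values:
  eighth = 0.5 beats
  eighth = 0.5 beats
  whole = 4 beats
  half = 2 beats
  whole = 4 beats
  dotted half = 3 beats
  eighth = 0.5 beats
Sum = 0.5 + 0.5 + 4 + 2 + 4 + 3 + 0.5
= 14.5 beats


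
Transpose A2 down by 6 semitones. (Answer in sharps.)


A2: chromatic position 9 in octave 2 → absolute = 2×12 + 9 = 33
Transpose down 6: 33 - 6 = 27
27 = 2×12 + 3 → D# in octave 2
Result = D#2


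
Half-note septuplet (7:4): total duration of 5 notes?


Septuplet: 7 notes occupy the space of 4 half notes
Space = 4 × 2 = 8 beats
Each septuplet note = 8 / 7 = 8/7 beats
5 notes = 5 × 8/7 = 40/7
= 40/7 beats


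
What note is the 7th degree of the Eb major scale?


Step by step:
Major scale pattern: W-W-H-W-W-W-H (2-2-1-2-2-2-1 semitones)
Starting from Eb:
  Eb + 2 semitones → F
  F + 2 semitones → G
  G + 1 semitone → Ab
  Ab + 2 semitones → Bb
  Bb + 2 semitones → C
  C + 2 semitones → D
  D + 1 semitone → Eb
Scale: Eb F G Ab Bb C D
Degree 7 = D


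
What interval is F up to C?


Letter names: F → C spans 5 letter names → a 5th
Semitones: F → C = 7 half-steps
A 5th of 7 semitones is a perfect 5th
= perfect 5th


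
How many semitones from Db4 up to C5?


Solution.
Absolute semitone position = octave×12 + chromatic position
Db4: 4×12 + 1 = 49
C5: 5×12 + 0 = 60
Difference = 60 - 49 = 11
= 11 semitones


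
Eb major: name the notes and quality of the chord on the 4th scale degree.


Let's work it out.
Eb major scale: Eb F G Ab Bb C D
Diatonic triad on degree 4 stacks scale notes 4, 6, 1: Ab C Eb
Ab→C = 4 semitones; Ab→Eb = 7 semitones → major triad
= Ab C Eb (major)


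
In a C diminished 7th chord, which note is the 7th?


Diminished 7th chord = root + minor 3rd + diminished 5th + diminished 7th
Seventh chords stack in thirds, so the letter names are C-E-G-B
Root: C
Minor 3rd above C: Eb
Diminished 5th above C: Gb
Diminished 7th above C: Bbb
The 7th = Bbb


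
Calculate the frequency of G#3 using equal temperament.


Solution.
f = 440 × 2^(n/12) where n = semitones from A4
G#3: -13 semitones from A4
f = 440 × 2^(-13/12)
f = 207.65 Hz


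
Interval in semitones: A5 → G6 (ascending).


Reasoning:
Absolute semitone position = octave×12 + chromatic position
A5: 5×12 + 9 = 69
G6: 6×12 + 7 = 79
Difference = 79 - 69 = 10
= 10 semitones


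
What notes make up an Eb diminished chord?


Step by step:
Diminished triad = root + minor 3rd (3 semitones) + diminished 5th (6 semitones)
A triad on Eb stacks thirds, so the chord tones use letter names E-G-B
Root: Eb
Minor 3rd above Eb: Gb
Diminished 5th above Eb: Bbb
Chord = Eb Gb Bbb


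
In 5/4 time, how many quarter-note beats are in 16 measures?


Solution.
Time signature 5/4: the bottom number 4 means the quarter note gets one count
The top number 5 means 5 quarter-note beats per measure
Total = 5 × 16 measures
= 80 quarter-note beats


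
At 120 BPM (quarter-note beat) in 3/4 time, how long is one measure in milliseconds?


Reasoning:
Quarter-note beat duration = 60000 / 120 ms
Beats per measure (3/4) = 3
One measure = 3 × 60000 / 120 = 180000 / 120 ms
= 1500.0 ms


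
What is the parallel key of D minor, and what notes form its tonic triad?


Parallel keys share the same tonic but differ in mode
D minor → parallel is D major
Tonic triad of D major = D F# A
= D major; triad = D F# A


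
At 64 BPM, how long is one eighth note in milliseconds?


One quarter-note beat = 60000 / BPM = 60000 / 64 ms
Eighth note = 1/2 × quarter note
Duration = 1/2 × 60000 / 64 = 30000 / 64
= 468.8 ms


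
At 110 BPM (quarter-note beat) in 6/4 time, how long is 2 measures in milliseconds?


Quarter-note beat duration = 60000 / 110 ms
Beats per measure (6/4) = 6
One measure = 6 × 60000 / 110 = 360000 / 110 ms
2 measures = 2 × 360000 / 110 = 720000 / 110
= 6545.5 ms


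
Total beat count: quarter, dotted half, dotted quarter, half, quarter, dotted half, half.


Step by step:
Beat values:
  quarter = 1 beat
  dotted half = 3 beats
  dotted quarter = 1.5 beats
  half = 2 beats
  quarter = 1 beat
  dotted half = 3 beats
  half = 2 beats
Sum = 1 + 3 + 1.5 + 2 + 1 + 3 + 2
= 13.5 beats


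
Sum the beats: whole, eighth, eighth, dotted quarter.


Beat values:
  whole = 4 beats
  eighth = 0.5 beats
  eighth = 0.5 beats
  dotted quarter = 1.5 beats
Sum = 4 + 0.5 + 0.5 + 1.5
= 6.5 beats


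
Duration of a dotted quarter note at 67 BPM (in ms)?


One quarter-note beat = 60000 / BPM = 60000 / 67 ms
Dotted quarter note = 3/2 × quarter note
Duration = 3/2 × 60000 / 67 = 90000 / 67
= 1343.3 ms


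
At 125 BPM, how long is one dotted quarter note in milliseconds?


Let's work it out.
One quarter-note beat = 60000 / BPM = 60000 / 125 ms
Dotted quarter note = 3/2 × quarter note
Duration = 3/2 × 60000 / 125 = 90000 / 125
= 720.0 ms


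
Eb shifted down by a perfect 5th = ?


Let's work it out.
perfect 5th: 5 letter names, 7 semitones
Letter: E - 4 → A
Pitch: Eb - 7 semitones, spelled as an A → Ab
= Ab


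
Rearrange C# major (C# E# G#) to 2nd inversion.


Working:
Root position: C# E# G#
2nd inversion: move root and 3rd up an octave
Bass note: G#
Notes (bottom to top) = G# C# E#


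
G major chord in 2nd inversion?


Solution.
Root position: G B D
2nd inversion: move root and 3rd up an octave
Bass note: D
Notes (bottom to top) = D G B


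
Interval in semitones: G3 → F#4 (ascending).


Reasoning:
Absolute semitone position = octave×12 + chromatic position
G3: 3×12 + 7 = 43
F#4: 4×12 + 6 = 54
Difference = 54 - 43 = 11
= 11 semitones


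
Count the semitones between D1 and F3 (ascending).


Solution.
Absolute semitone position = octave×12 + chromatic position
D1: 1×12 + 2 = 14
F3: 3×12 + 5 = 41
Difference = 41 - 14 = 27
= 27 semitones


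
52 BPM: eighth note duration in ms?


Let's work it out.
One quarter-note beat = 60000 / BPM = 60000 / 52 ms
Eighth note = 1/2 × quarter note
Duration = 1/2 × 60000 / 52 = 30000 / 52
= 576.9 ms


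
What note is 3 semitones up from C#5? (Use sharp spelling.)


C#5: chromatic position 1 in octave 5 → absolute = 5×12 + 1 = 61
Transpose up 3: 61 + 3 = 64
64 = 5×12 + 4 → E in octave 5
Result = E5


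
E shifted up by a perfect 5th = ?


Let's work it out.
perfect 5th: 5 letter names, 7 semitones
Letter: E + 4 → B
Pitch: E + 7 semitones, spelled as a B → B
= B


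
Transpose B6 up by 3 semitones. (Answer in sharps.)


B6: chromatic position 11 in octave 6 → absolute = 6×12 + 11 = 83
Transpose up 3: 83 + 3 = 86
86 = 7×12 + 2 → D in octave 7
Result = D7


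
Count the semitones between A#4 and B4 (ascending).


Absolute semitone position = octave×12 + chromatic position
A#4: 4×12 + 10 = 58
B4: 4×12 + 11 = 59
Difference = 59 - 58 = 1
= 1 semitone


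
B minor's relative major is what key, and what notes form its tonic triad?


Reasoning:
The relative major shares the key signature and is a minor 3rd above the minor tonic
A minor 3rd above B is D
→ relative major of B minor is D major
Tonic triad of D major = root + major 3rd + perfect 5th = D F# A
= D major; triad = D F# A


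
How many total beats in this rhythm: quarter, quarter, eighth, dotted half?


Reasoning:
Beat values:
  quarter = 1 beat
  quarter = 1 beat
  eighth = 0.5 beats
  dotted half = 3 beats
Sum = 1 + 1 + 0.5 + 3
= 5.5 beats


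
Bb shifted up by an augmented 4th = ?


Let's work it out.
augmented 4th: 4 letter names, 6 semitones
Letter: B + 3 → E
Pitch: Bb + 6 semitones, spelled as an E → E
= E


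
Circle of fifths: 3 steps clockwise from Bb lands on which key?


Let's work it out.
Each clockwise step on the circle of fifths moves up a perfect 5th
From Bb: Bb → F → C → G
= G


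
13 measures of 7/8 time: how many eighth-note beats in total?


Working:
Time signature 7/8: the bottom number 8 means the eighth note gets one count
The top number 7 means 7 eighth-note beats per measure
Total = 7 × 13 measures
= 91 eighth-note beats
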